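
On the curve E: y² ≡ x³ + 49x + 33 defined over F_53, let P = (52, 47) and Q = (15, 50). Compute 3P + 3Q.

First 3P:
Repeated addition: build up to 3P.
2P: tangent at (52, 47): λ = (3·52² + 49)/(2·47) ≡ 52/41. 41⁻¹ ≡ 22 (mod 53), so λ ≡ 52·22 ≡ 31.
  x = λ² - 52 - 52 = 961 - 104 ≡ 9; y = λ·(52 - 9) - 47 ≡ 14. → (9, 14)
3P: (9, 14) + (52, 47). λ = (47 - 14)/(52 - 9) ≡ 33/43 mod 53. 43⁻¹ ≡ 37 (mod 53) since 43·37 = 1591 ≡ 1, so λ ≡ 2.
  x = λ² - 9 - 52 = 4 - 61 ≡ 49; y = λ·(9 - 49) - 14 ≡ 12. → (49, 12)
3P = (49, 12).
Next 3Q:
Repeated addition: build up to 3Q.
2Q: tangent at (15, 50): λ = (3·15² + 49)/(2·50) ≡ 35/47. 47⁻¹ ≡ 44 (mod 53) since 47·44 = 2068 ≡ 1, so λ ≡ 35·44 ≡ 3.
  x = λ² - 15 - 15 = 9 - 30 ≡ 32; y = λ·(15 - 32) - 50 ≡ 5. → (32, 5)
3Q: (32, 5) + (15, 50). λ = (50 - 5)/(15 - 32) ≡ 45/36 mod 53. 36⁻¹ ≡ 28 (mod 53), so λ ≡ 41.
  x = λ² - 32 - 15 = 1681 - 47 ≡ 44; y = λ·(32 - 44) - 5 ≡ 33. → (44, 33)
3Q = (44, 33).
Finally 3P + 3Q:
(49, 12) + (44, 33). λ = (33 - 12)/(44 - 49) ≡ 21/48 mod 53. 48⁻¹ ≡ 21 (mod 53) since 48·21 = 1008 ≡ 1, so λ ≡ 17.
  x = λ² - 49 - 44 = 289 - 93 ≡ 37; y = λ·(49 - 37) - 12 ≡ 33. → (37, 33)

(37, 33)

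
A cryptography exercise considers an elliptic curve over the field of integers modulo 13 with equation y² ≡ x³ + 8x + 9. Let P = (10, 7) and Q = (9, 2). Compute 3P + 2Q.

First 3P:
Repeated addition: build up to 3P.
2P: tangent at (10, 7): λ = (3·10² + 8)/(2·7) ≡ 9/1. 1⁻¹ ≡ 1 (mod 13) since 1·1 = 1 ≡ 1, so λ ≡ 9·1 ≡ 9.
  x = λ² - 10 - 10 = 81 - 20 ≡ 9; y = λ·(10 - 9) - 7 ≡ 2. → (9, 2)
3P: (9, 2) + (10, 7). λ = (7 - 2)/(10 - 9) ≡ 5/1 mod 13. 1⁻¹ ≡ 1 (mod 13), so λ ≡ 5.
  x = λ² - 9 - 10 = 25 - 19 ≡ 6; y = λ·(9 - 6) - 2 ≡ 0. → (6, 0)
3P = (6, 0).
Next 2Q:
Repeated addition: build up to 2Q.
2Q: tangent at (9, 2): λ = (3·9² + 8)/(2·2) ≡ 4/4. 4⁻¹ ≡ 10 (mod 13), so λ ≡ 4·10 ≡ 1.
  x = λ² - 9 - 9 = 1 - 18 ≡ 9; y = λ·(9 - 9) - 2 ≡ 11. → (9, 11)
2Q = (9, 11).
Finally 3P + 2Q:
(6, 0) + (9, 11). λ = (11 - 0)/(9 - 6) ≡ 11/3 mod 13. 3⁻¹ ≡ 9 (mod 13), so λ ≡ 8.
  x = λ² - 6 - 9 = 64 - 15 ≡ 10; y = λ·(6 - 10) - 0 ≡ 7. → (10, 7)

(10, 7)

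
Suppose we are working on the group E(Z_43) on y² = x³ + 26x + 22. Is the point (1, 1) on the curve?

y² = 1² ≡ 1; x³ + 26x + 22 = 49 ≡ 6 (mod 43). 1 ≠ 6.

no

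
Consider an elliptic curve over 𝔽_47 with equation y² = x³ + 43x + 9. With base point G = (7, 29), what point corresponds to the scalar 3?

Repeated addition: build up to 3G.
2G: tangent at (7, 29): λ = (3·7² + 43)/(2·29) ≡ 2/11. 11⁻¹ ≡ 30 (mod 47) since 11·30 = 330 ≡ 1, so λ ≡ 2·30 ≡ 13.
  x = λ² - 7 - 7 = 169 - 14 ≡ 14; y = λ·(7 - 14) - 29 ≡ 21. → (14, 21)
3G: (14, 21) + (7, 29). λ = (29 - 21)/(7 - 14) ≡ 8/40 mod 47. 40⁻¹ ≡ 20 (mod 47), so λ ≡ 19.
  x = λ² - 14 - 7 = 361 - 21 ≡ 11; y = λ·(14 - 11) - 21 ≡ 36. → (11, 36)

(11, 36)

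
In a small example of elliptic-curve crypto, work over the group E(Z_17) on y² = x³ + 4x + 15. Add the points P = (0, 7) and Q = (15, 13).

(0, 7) + (15, 13). λ = (13 - 7)/(15 - 0) ≡ 6/15 mod 17. 15⁻¹ ≡ 8 (mod 17), so λ ≡ 14.
  x = λ² - 0 - 15 = 196 - 15 ≡ 11; y = λ·(0 - 11) - 7 ≡ 9. → (11, 9)

(11, 9)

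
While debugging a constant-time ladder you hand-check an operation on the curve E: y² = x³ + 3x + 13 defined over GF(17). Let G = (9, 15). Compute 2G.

(3, 7)

tangent at (9, 15): λ = (3·9² + 3)/(2·15) ≡ 8/13. 13⁻¹ ≡ 4 (mod 17) since 13·4 = 52 ≡ 1, so λ ≡ 8·4 ≡ 15.
  x = λ² - 9 - 9 = 225 - 18 ≡ 3; y = λ·(9 - 3) - 15 ≡ 7. → (3, 7)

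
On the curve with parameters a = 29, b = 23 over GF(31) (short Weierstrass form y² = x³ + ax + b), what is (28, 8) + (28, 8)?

(26, 30)

tangent at (28, 8): λ = (3·28² + 29)/(2·8) ≡ 25/16. 16⁻¹ ≡ 2 (mod 31) since 16·2 = 32 ≡ 1, so λ ≡ 25·2 ≡ 19.
  x = λ² - 28 - 28 = 361 - 56 ≡ 26; y = λ·(28 - 26) - 8 ≡ 30. → (26, 30)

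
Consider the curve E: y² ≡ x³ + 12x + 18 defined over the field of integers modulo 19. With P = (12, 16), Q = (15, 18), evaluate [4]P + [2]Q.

(10, 6)

First 4P:
Double-and-add on 4 = (100)₂. Start with P = (12, 16) for the leading 1-bit.
double: tangent at (12, 16): λ = (3·12² + 12)/(2·16) ≡ 7/13. 13⁻¹ ≡ 3 (mod 19), so λ ≡ 7·3 ≡ 2.
  x = λ² - 12 - 12 = 4 - 24 ≡ 18; y = λ·(12 - 18) - 16 ≡ 10. → (18, 10)
double: tangent at (18, 10): λ = (3·18² + 12)/(2·10) ≡ 15/1. 1⁻¹ ≡ 1 (mod 19), so λ ≡ 15·1 ≡ 15.
  x = λ² - 18 - 18 = 225 - 36 ≡ 18; y = λ·(18 - 18) - 10 ≡ 9. → (18, 9)
4P = (18, 9).
Next 2Q:
Repeated addition: build up to 2Q.
2Q: tangent at (15, 18): λ = (3·15² + 12)/(2·18) ≡ 3/17. 17⁻¹ ≡ 9 (mod 19), so λ ≡ 3·9 ≡ 8.
  x = λ² - 15 - 15 = 64 - 30 ≡ 15; y = λ·(15 - 15) - 18 ≡ 1. → (15, 1)
2Q = (15, 1).
Finally 4P + 2Q:
(18, 9) + (15, 1). λ = (1 - 9)/(15 - 18) ≡ 11/16 mod 19. 16⁻¹ ≡ 6 (mod 19), so λ ≡ 9.
  x = λ² - 18 - 15 = 81 - 33 ≡ 10; y = λ·(18 - 10) - 9 ≡ 6. → (10, 6)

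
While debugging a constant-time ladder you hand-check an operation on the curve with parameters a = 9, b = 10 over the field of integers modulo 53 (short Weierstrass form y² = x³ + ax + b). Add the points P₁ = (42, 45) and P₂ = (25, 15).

(42, 45) + (25, 15). λ = (15 - 45)/(25 - 42) ≡ 23/36 mod 53. 36⁻¹ ≡ 28 (mod 53), so λ ≡ 8.
  x = λ² - 42 - 25 = 64 - 67 ≡ 50; y = λ·(42 - 50) - 45 ≡ 50. → (50, 50)

(50, 50)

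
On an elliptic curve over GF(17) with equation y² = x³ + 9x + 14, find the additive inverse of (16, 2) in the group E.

(16, 15)

-(16, 2) = (16, -2 mod 17) = (16, 15).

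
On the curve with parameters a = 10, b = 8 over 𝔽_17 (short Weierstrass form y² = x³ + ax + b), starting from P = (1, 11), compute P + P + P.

Repeated addition: build up to 3P.
2P: tangent at (1, 11): λ = (3·1² + 10)/(2·11) ≡ 13/5. 5⁻¹ ≡ 7 (mod 17) since 5·7 = 35 ≡ 1, so λ ≡ 13·7 ≡ 6.
  x = λ² - 1 - 1 = 36 - 2 ≡ 0; y = λ·(1 - 0) - 11 ≡ 12. → (0, 12)
3P: (0, 12) + (1, 11). λ = (11 - 12)/(1 - 0) ≡ 16/1 mod 17. 1⁻¹ ≡ 1 (mod 17) since 1·1 = 1 ≡ 1, so λ ≡ 16.
  x = λ² - 0 - 1 = 256 - 1 ≡ 0; y = λ·(0 - 0) - 12 ≡ 5. → (0, 5)

(0, 5)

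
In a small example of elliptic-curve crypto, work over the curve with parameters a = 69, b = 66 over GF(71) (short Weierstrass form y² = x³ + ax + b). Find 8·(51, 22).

(46, 18)

Write Q = (51, 22).
Repeated addition: build up to 8Q.
2Q: tangent at (51, 22): λ = (3·51² + 69)/(2·22) ≡ 62/44. 44⁻¹ ≡ 21 (mod 71), so λ ≡ 62·21 ≡ 24.
  x = λ² - 51 - 51 = 576 - 102 ≡ 48; y = λ·(51 - 48) - 22 ≡ 50. → (48, 50)
3Q: (48, 50) + (51, 22). λ = (22 - 50)/(51 - 48) ≡ 43/3 mod 71. 3⁻¹ ≡ 24 (mod 71), so λ ≡ 38.
  x = λ² - 48 - 51 = 1444 - 99 ≡ 67; y = λ·(48 - 67) - 50 ≡ 9. → (67, 9)
4Q: (67, 9) + (51, 22). λ = (22 - 9)/(51 - 67) ≡ 13/55 mod 71. 55⁻¹ ≡ 31 (mod 71), so λ ≡ 48.
  x = λ² - 67 - 51 = 2304 - 118 ≡ 56; y = λ·(67 - 56) - 9 ≡ 22. → (56, 22)
5Q: (56, 22) + (51, 22). λ = (22 - 22)/(51 - 56) ≡ 0/66 mod 71. 66⁻¹ ≡ 14 (mod 71), so λ ≡ 0.
  x = λ² - 56 - 51 = 0 - 107 ≡ 35; y = λ·(56 - 35) - 22 ≡ 49. → (35, 49)
6Q: (35, 49) + (51, 22). λ = (22 - 49)/(51 - 35) ≡ 44/16 mod 71. 16⁻¹ ≡ 40 (mod 71) since 16·40 = 640 ≡ 1, so λ ≡ 56.
  x = λ² - 35 - 51 = 3136 - 86 ≡ 68; y = λ·(35 - 68) - 49 ≡ 20. → (68, 20)
7Q: (68, 20) + (51, 22). λ = (22 - 20)/(51 - 68) ≡ 2/54 mod 71. 54⁻¹ ≡ 25 (mod 71) since 54·25 = 1350 ≡ 1, so λ ≡ 50.
  x = λ² - 68 - 51 = 2500 - 119 ≡ 38; y = λ·(68 - 38) - 20 ≡ 60. → (38, 60)
8Q: (38, 60) + (51, 22). λ = (22 - 60)/(51 - 38) ≡ 33/13 mod 71. 13⁻¹ ≡ 11 (mod 71), so λ ≡ 8.
  x = λ² - 38 - 51 = 64 - 89 ≡ 46; y = λ·(38 - 46) - 60 ≡ 18. → (46, 18)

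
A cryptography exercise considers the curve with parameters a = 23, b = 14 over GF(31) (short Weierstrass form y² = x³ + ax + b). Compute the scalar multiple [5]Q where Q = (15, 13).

Repeated addition: build up to 5Q.
2Q: tangent at (15, 13): λ = (3·15² + 23)/(2·13) ≡ 16/26. 26⁻¹ ≡ 6 (mod 31), so λ ≡ 16·6 ≡ 3.
  x = λ² - 15 - 15 = 9 - 30 ≡ 10; y = λ·(15 - 10) - 13 ≡ 2. → (10, 2)
3Q: (10, 2) + (15, 13). λ = (13 - 2)/(15 - 10) ≡ 11/5 mod 31. 5⁻¹ ≡ 25 (mod 31) since 5·25 = 125 ≡ 1, so λ ≡ 27.
  x = λ² - 10 - 15 = 729 - 25 ≡ 22; y = λ·(10 - 22) - 2 ≡ 15. → (22, 15)
4Q: (22, 15) + (15, 13). λ = (13 - 15)/(15 - 22) ≡ 29/24 mod 31. 24⁻¹ ≡ 22 (mod 31) since 24·22 = 528 ≡ 1, so λ ≡ 18.
  x = λ² - 22 - 15 = 324 - 37 ≡ 8; y = λ·(22 - 8) - 15 ≡ 20. → (8, 20)
5Q: (8, 20) + (15, 13). λ = (13 - 20)/(15 - 8) ≡ 24/7 mod 31. 7⁻¹ ≡ 9 (mod 31) since 7·9 = 63 ≡ 1, so λ ≡ 30.
  x = λ² - 8 - 15 = 900 - 23 ≡ 9; y = λ·(8 - 9) - 20 ≡ 12. → (9, 12)

(9, 12)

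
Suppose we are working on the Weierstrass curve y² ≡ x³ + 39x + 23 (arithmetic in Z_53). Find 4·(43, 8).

(51, 34)

Write Q = (43, 8).
Double-and-add on 4 = (100)₂. Start with Q = (43, 8) for the leading 1-bit.
double: tangent at (43, 8): λ = (3·43² + 39)/(2·8) ≡ 21/16. 16⁻¹ ≡ 10 (mod 53) since 16·10 = 160 ≡ 1, so λ ≡ 21·10 ≡ 51.
  x = λ² - 43 - 43 = 2601 - 86 ≡ 24; y = λ·(43 - 24) - 8 ≡ 7. → (24, 7)
double: tangent at (24, 7): λ = (3·24² + 39)/(2·7) ≡ 18/14. 14⁻¹ ≡ 19 (mod 53), so λ ≡ 18·19 ≡ 24.
  x = λ² - 24 - 24 = 576 - 48 ≡ 51; y = λ·(24 - 51) - 7 ≡ 34. → (51, 34)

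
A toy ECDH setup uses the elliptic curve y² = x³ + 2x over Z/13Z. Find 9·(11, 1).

Write Q = (11, 1).
Repeated addition: build up to 9Q.
2Q: tangent at (11, 1): λ = (3·11² + 2)/(2·1) ≡ 1/2. 2⁻¹ ≡ 7 (mod 13), so λ ≡ 1·7 ≡ 7.
  x = λ² - 11 - 11 = 49 - 22 ≡ 1; y = λ·(11 - 1) - 1 ≡ 4. → (1, 4)
3Q: (1, 4) + (11, 1). λ = (1 - 4)/(11 - 1) ≡ 10/10 mod 13. 10⁻¹ ≡ 4 (mod 13) since 10·4 = 40 ≡ 1, so λ ≡ 1.
  x = λ² - 1 - 11 = 1 - 12 ≡ 2; y = λ·(1 - 2) - 4 ≡ 8. → (2, 8)
4Q: (2, 8) + (11, 1). λ = (1 - 8)/(11 - 2) ≡ 6/9 mod 13. 9⁻¹ ≡ 3 (mod 13) since 9·3 = 27 ≡ 1, so λ ≡ 5.
  x = λ² - 2 - 11 = 25 - 13 ≡ 12; y = λ·(2 - 12) - 8 ≡ 7. → (12, 7)
5Q: (12, 7) + (11, 1). λ = (1 - 7)/(11 - 12) ≡ 7/12 mod 13. 12⁻¹ ≡ 12 (mod 13) since 12·12 = 144 ≡ 1, so λ ≡ 6.
  x = λ² - 12 - 11 = 36 - 23 ≡ 0; y = λ·(12 - 0) - 7 ≡ 0. → (0, 0)
6Q: (0, 0) + (11, 1). λ = (1 - 0)/(11 - 0) ≡ 1/11 mod 13. 11⁻¹ ≡ 6 (mod 13), so λ ≡ 6.
  x = λ² - 0 - 11 = 36 - 11 ≡ 12; y = λ·(0 - 12) - 0 ≡ 6. → (12, 6)
7Q: (12, 6) + (11, 1). λ = (1 - 6)/(11 - 12) ≡ 8/12 mod 13. 12⁻¹ ≡ 12 (mod 13) since 12·12 = 144 ≡ 1, so λ ≡ 5.
  x = λ² - 12 - 11 = 25 - 23 ≡ 2; y = λ·(12 - 2) - 6 ≡ 5. → (2, 5)
8Q: (2, 5) + (11, 1). λ = (1 - 5)/(11 - 2) ≡ 9/9 mod 13. 9⁻¹ ≡ 3 (mod 13), so λ ≡ 1.
  x = λ² - 2 - 11 = 1 - 13 ≡ 1; y = λ·(2 - 1) - 5 ≡ 9. → (1, 9)
9Q: (1, 9) + (11, 1). λ = (1 - 9)/(11 - 1) ≡ 5/10 mod 13. 10⁻¹ ≡ 4 (mod 13), so λ ≡ 7.
  x = λ² - 1 - 11 = 49 - 12 ≡ 11; y = λ·(1 - 11) - 9 ≡ 12. → (11, 12)

(11, 12)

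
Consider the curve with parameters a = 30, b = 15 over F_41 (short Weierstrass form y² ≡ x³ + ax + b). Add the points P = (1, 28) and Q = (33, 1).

(16, 9)

(1, 28) + (33, 1). λ = (1 - 28)/(33 - 1) ≡ 14/32 mod 41. 32⁻¹ ≡ 9 (mod 41), so λ ≡ 3.
  x = λ² - 1 - 33 = 9 - 34 ≡ 16; y = λ·(1 - 16) - 28 ≡ 9. → (16, 9)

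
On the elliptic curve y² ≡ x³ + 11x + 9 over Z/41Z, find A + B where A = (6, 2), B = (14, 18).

(25, 1)

(6, 2) + (14, 18). λ = (18 - 2)/(14 - 6) ≡ 16/8 mod 41. 8⁻¹ ≡ 36 (mod 41), so λ ≡ 2.
  x = λ² - 6 - 14 = 4 - 20 ≡ 25; y = λ·(6 - 25) - 2 ≡ 1. → (25, 1)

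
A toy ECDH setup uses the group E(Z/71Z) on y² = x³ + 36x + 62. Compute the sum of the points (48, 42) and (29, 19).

(23, 63)

(48, 42) + (29, 19). λ = (19 - 42)/(29 - 48) ≡ 48/52 mod 71. 52⁻¹ ≡ 56 (mod 71) since 52·56 = 2912 ≡ 1, so λ ≡ 61.
  x = λ² - 48 - 29 = 3721 - 77 ≡ 23; y = λ·(48 - 23) - 42 ≡ 63. → (23, 63)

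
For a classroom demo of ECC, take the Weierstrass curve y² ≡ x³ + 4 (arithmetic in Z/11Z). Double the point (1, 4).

tangent at (1, 4): λ = (3·1² + 0)/(2·4) ≡ 3/8. 8⁻¹ ≡ 7 (mod 11), so λ ≡ 3·7 ≡ 10.
  x = λ² - 1 - 1 = 100 - 2 ≡ 10; y = λ·(1 - 10) - 4 ≡ 5. → (10, 5)

(10, 5)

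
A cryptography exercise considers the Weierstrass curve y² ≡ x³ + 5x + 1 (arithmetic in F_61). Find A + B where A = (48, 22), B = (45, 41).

(48, 22) + (45, 41). λ = (41 - 22)/(45 - 48) ≡ 19/58 mod 61. 58⁻¹ ≡ 20 (mod 61) since 58·20 = 1160 ≡ 1, so λ ≡ 14.
  x = λ² - 48 - 45 = 196 - 93 ≡ 42; y = λ·(48 - 42) - 22 ≡ 1. → (42, 1)

(42, 1)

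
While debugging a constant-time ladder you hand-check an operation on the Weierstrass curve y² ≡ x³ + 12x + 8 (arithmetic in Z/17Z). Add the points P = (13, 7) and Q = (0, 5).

(0, 12)

(13, 7) + (0, 5). λ = (5 - 7)/(0 - 13) ≡ 15/4 mod 17. 4⁻¹ ≡ 13 (mod 17) since 4·13 = 52 ≡ 1, so λ ≡ 8.
  x = λ² - 13 - 0 = 64 - 13 ≡ 0; y = λ·(13 - 0) - 7 ≡ 12. → (0, 12)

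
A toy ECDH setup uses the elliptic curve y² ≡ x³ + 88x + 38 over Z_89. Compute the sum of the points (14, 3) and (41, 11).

(43, 84)

(14, 3) + (41, 11). λ = (11 - 3)/(41 - 14) ≡ 8/27 mod 89. 27⁻¹ ≡ 33 (mod 89) since 27·33 = 891 ≡ 1, so λ ≡ 86.
  x = λ² - 14 - 41 = 7396 - 55 ≡ 43; y = λ·(14 - 43) - 3 ≡ 84. → (43, 84)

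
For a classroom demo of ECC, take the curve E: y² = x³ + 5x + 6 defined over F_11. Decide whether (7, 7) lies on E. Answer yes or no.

no

y² = 7² ≡ 5; x³ + 5x + 6 = 384 ≡ 10 (mod 11). 5 ≠ 10.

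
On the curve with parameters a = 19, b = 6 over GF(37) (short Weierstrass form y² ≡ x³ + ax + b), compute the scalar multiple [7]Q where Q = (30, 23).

(34, 12)

Double-and-add on 7 = (111)₂. Start with Q = (30, 23) for the leading 1-bit.
double: tangent at (30, 23): λ = (3·30² + 19)/(2·23) ≡ 18/9. 9⁻¹ ≡ 33 (mod 37), so λ ≡ 18·33 ≡ 2.
  x = λ² - 30 - 30 = 4 - 60 ≡ 18; y = λ·(30 - 18) - 23 ≡ 1. → (18, 1)
add Q: (18, 1) + (30, 23). λ = (23 - 1)/(30 - 18) ≡ 22/12 mod 37. 12⁻¹ ≡ 34 (mod 37), so λ ≡ 8.
  x = λ² - 18 - 30 = 64 - 48 ≡ 16; y = λ·(18 - 16) - 1 ≡ 15. → (16, 15)
double: tangent at (16, 15): λ = (3·16² + 19)/(2·15) ≡ 10/30. 30⁻¹ ≡ 21 (mod 37), so λ ≡ 10·21 ≡ 25.
  x = λ² - 16 - 16 = 625 - 32 ≡ 1; y = λ·(16 - 1) - 15 ≡ 27. → (1, 27)
add Q: (1, 27) + (30, 23). λ = (23 - 27)/(30 - 1) ≡ 33/29 mod 37. 29⁻¹ ≡ 23 (mod 37) since 29·23 = 667 ≡ 1, so λ ≡ 19.
  x = λ² - 1 - 30 = 361 - 31 ≡ 34; y = λ·(1 - 34) - 27 ≡ 12. → (34, 12)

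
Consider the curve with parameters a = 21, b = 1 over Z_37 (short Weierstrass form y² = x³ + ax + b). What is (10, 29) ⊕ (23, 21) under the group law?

(10, 29) + (23, 21). λ = (21 - 29)/(23 - 10) ≡ 29/13 mod 37. 13⁻¹ ≡ 20 (mod 37), so λ ≡ 25.
  x = λ² - 10 - 23 = 625 - 33 ≡ 0; y = λ·(10 - 0) - 29 ≡ 36. → (0, 36)

(0, 36)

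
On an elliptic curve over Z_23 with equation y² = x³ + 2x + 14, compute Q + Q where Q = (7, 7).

(21, 5)

tangent at (7, 7): λ = (3·7² + 2)/(2·7) ≡ 11/14. 14⁻¹ ≡ 5 (mod 23), so λ ≡ 11·5 ≡ 9.
  x = λ² - 7 - 7 = 81 - 14 ≡ 21; y = λ·(7 - 21) - 7 ≡ 5. → (21, 5)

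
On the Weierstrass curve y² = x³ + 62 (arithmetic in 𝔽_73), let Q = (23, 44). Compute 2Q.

(2, 17)

tangent at (23, 44): λ = (3·23² + 0)/(2·44) ≡ 54/15. 15⁻¹ ≡ 39 (mod 73) since 15·39 = 585 ≡ 1, so λ ≡ 54·39 ≡ 62.
  x = λ² - 23 - 23 = 3844 - 46 ≡ 2; y = λ·(23 - 2) - 44 ≡ 17. → (2, 17)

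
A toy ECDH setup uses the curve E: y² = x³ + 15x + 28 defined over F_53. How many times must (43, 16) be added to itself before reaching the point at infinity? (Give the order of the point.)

7

2P: tangent at (43, 16): λ = (3·43² + 15)/(2·16) ≡ 50/32. 32⁻¹ ≡ 5 (mod 53), so λ ≡ 50·5 ≡ 38.
  x = λ² - 43 - 43 = 1444 - 86 ≡ 33; y = λ·(43 - 33) - 16 ≡ 46. → (33, 46)
3P: (33, 46) + (43, 16). λ = (16 - 46)/(43 - 33) ≡ 23/10 mod 53. 10⁻¹ ≡ 16 (mod 53), so λ ≡ 50.
  x = λ² - 33 - 43 = 2500 - 76 ≡ 39; y = λ·(33 - 39) - 46 ≡ 25. → (39, 25)
4P: (39, 25) + (43, 16). λ = (16 - 25)/(43 - 39) ≡ 44/4 mod 53. 4⁻¹ ≡ 40 (mod 53), so λ ≡ 11.
  x = λ² - 39 - 43 = 121 - 82 ≡ 39; y = λ·(39 - 39) - 25 ≡ 28. → (39, 28)
5P: (39, 28) + (43, 16). λ = (16 - 28)/(43 - 39) ≡ 41/4 mod 53. 4⁻¹ ≡ 40 (mod 53) since 4·40 = 160 ≡ 1, so λ ≡ 50.
  x = λ² - 39 - 43 = 2500 - 82 ≡ 33; y = λ·(39 - 33) - 28 ≡ 7. → (33, 7)
6P: (33, 7) + (43, 16). λ = (16 - 7)/(43 - 33) ≡ 9/10 mod 53. 10⁻¹ ≡ 16 (mod 53), so λ ≡ 38.
  x = λ² - 33 - 43 = 1444 - 76 ≡ 43; y = λ·(33 - 43) - 7 ≡ 37. → (43, 37)
7P: (43, 37) + (43, 16): same x and y₁ ≡ -y₂, so the sum is the point at infinity.
7P = the point at infinity, so the order is 7.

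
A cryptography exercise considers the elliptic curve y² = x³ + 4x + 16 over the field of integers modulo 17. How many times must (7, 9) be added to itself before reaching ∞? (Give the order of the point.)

2P: tangent at (7, 9): λ = (3·7² + 4)/(2·9) ≡ 15/1. 1⁻¹ ≡ 1 (mod 17), so λ ≡ 15·1 ≡ 15.
  x = λ² - 7 - 7 = 225 - 14 ≡ 7; y = λ·(7 - 7) - 9 ≡ 8. → (7, 8)
3P: (7, 8) + (7, 9): same x and y₁ ≡ -y₂, so the sum is ∞.
3P = ∞, so the order is 3.

3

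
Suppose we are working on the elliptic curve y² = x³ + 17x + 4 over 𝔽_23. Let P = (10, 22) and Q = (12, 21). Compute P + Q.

(10, 22) + (12, 21). λ = (21 - 22)/(12 - 10) ≡ 22/2 mod 23. 2⁻¹ ≡ 12 (mod 23) since 2·12 = 24 ≡ 1, so λ ≡ 11.
  x = λ² - 10 - 12 = 121 - 22 ≡ 7; y = λ·(10 - 7) - 22 ≡ 11. → (7, 11)

(7, 11)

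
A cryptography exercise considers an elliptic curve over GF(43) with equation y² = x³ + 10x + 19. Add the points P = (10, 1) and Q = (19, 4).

(10, 1) + (19, 4). λ = (4 - 1)/(19 - 10) ≡ 3/9 mod 43. 9⁻¹ ≡ 24 (mod 43) since 9·24 = 216 ≡ 1, so λ ≡ 29.
  x = λ² - 10 - 19 = 841 - 29 ≡ 38; y = λ·(10 - 38) - 1 ≡ 4. → (38, 4)

(38, 4)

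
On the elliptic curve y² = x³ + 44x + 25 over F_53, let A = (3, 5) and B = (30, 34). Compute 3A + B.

(6, 44)

First 3A:
Repeated addition: build up to 3A.
2A: tangent at (3, 5): λ = (3·3² + 44)/(2·5) ≡ 18/10. 10⁻¹ ≡ 16 (mod 53) since 10·16 = 160 ≡ 1, so λ ≡ 18·16 ≡ 23.
  x = λ² - 3 - 3 = 529 - 6 ≡ 46; y = λ·(3 - 46) - 5 ≡ 13. → (46, 13)
3A: (46, 13) + (3, 5). λ = (5 - 13)/(3 - 46) ≡ 45/10 mod 53. 10⁻¹ ≡ 16 (mod 53) since 10·16 = 160 ≡ 1, so λ ≡ 31.
  x = λ² - 46 - 3 = 961 - 49 ≡ 11; y = λ·(46 - 11) - 13 ≡ 12. → (11, 12)
3A = (11, 12).
Finally 3A + B:
(11, 12) + (30, 34). λ = (34 - 12)/(30 - 11) ≡ 22/19 mod 53. 19⁻¹ ≡ 14 (mod 53), so λ ≡ 43.
  x = λ² - 11 - 30 = 1849 - 41 ≡ 6; y = λ·(11 - 6) - 12 ≡ 44. → (6, 44)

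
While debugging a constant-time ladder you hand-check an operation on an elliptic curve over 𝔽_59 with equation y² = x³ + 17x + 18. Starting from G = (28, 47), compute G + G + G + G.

(35, 51)

Repeated addition: build up to 4G.
2G: tangent at (28, 47): λ = (3·28² + 17)/(2·47) ≡ 9/35. 35⁻¹ ≡ 27 (mod 59), so λ ≡ 9·27 ≡ 7.
  x = λ² - 28 - 28 = 49 - 56 ≡ 52; y = λ·(28 - 52) - 47 ≡ 21. → (52, 21)
3G: (52, 21) + (28, 47). λ = (47 - 21)/(28 - 52) ≡ 26/35 mod 59. 35⁻¹ ≡ 27 (mod 59), so λ ≡ 53.
  x = λ² - 52 - 28 = 2809 - 80 ≡ 15; y = λ·(52 - 15) - 21 ≡ 52. → (15, 52)
4G: (15, 52) + (28, 47). λ = (47 - 52)/(28 - 15) ≡ 54/13 mod 59. 13⁻¹ ≡ 50 (mod 59), so λ ≡ 45.
  x = λ² - 15 - 28 = 2025 - 43 ≡ 35; y = λ·(15 - 35) - 52 ≡ 51. → (35, 51)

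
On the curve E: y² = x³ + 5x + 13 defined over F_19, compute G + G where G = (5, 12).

(18, 8)

tangent at (5, 12): λ = (3·5² + 5)/(2·12) ≡ 4/5. 5⁻¹ ≡ 4 (mod 19), so λ ≡ 4·4 ≡ 16.
  x = λ² - 5 - 5 = 256 - 10 ≡ 18; y = λ·(5 - 18) - 12 ≡ 8. → (18, 8)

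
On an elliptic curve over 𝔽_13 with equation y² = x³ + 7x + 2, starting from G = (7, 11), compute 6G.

Double-and-add on 6 = (110)₂. Start with G = (7, 11) for the leading 1-bit.
double: tangent at (7, 11): λ = (3·7² + 7)/(2·11) ≡ 11/9. 9⁻¹ ≡ 3 (mod 13) since 9·3 = 27 ≡ 1, so λ ≡ 11·3 ≡ 7.
  x = λ² - 7 - 7 = 49 - 14 ≡ 9; y = λ·(7 - 9) - 11 ≡ 1. → (9, 1)
add G: (9, 1) + (7, 11). λ = (11 - 1)/(7 - 9) ≡ 10/11 mod 13. 11⁻¹ ≡ 6 (mod 13), so λ ≡ 8.
  x = λ² - 9 - 7 = 64 - 16 ≡ 9; y = λ·(9 - 9) - 1 ≡ 12. → (9, 12)
double: tangent at (9, 12): λ = (3·9² + 7)/(2·12) ≡ 3/11. 11⁻¹ ≡ 6 (mod 13) since 11·6 = 66 ≡ 1, so λ ≡ 3·6 ≡ 5.
  x = λ² - 9 - 9 = 25 - 18 ≡ 7; y = λ·(9 - 7) - 12 ≡ 11. → (7, 11)

(7, 11)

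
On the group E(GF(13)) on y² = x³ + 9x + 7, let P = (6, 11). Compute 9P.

(7, 7)

Repeated addition: build up to 9P.
2P: tangent at (6, 11): λ = (3·6² + 9)/(2·11) ≡ 0/9. 9⁻¹ ≡ 3 (mod 13) since 9·3 = 27 ≡ 1, so λ ≡ 0·3 ≡ 0.
  x = λ² - 6 - 6 = 0 - 12 ≡ 1; y = λ·(6 - 1) - 11 ≡ 2. → (1, 2)
3P: (1, 2) + (6, 11). λ = (11 - 2)/(6 - 1) ≡ 9/5 mod 13. 5⁻¹ ≡ 8 (mod 13) since 5·8 = 40 ≡ 1, so λ ≡ 7.
  x = λ² - 1 - 6 = 49 - 7 ≡ 3; y = λ·(1 - 3) - 2 ≡ 10. → (3, 10)
4P: (3, 10) + (6, 11). λ = (11 - 10)/(6 - 3) ≡ 1/3 mod 13. 3⁻¹ ≡ 9 (mod 13), so λ ≡ 9.
  x = λ² - 3 - 6 = 81 - 9 ≡ 7; y = λ·(3 - 7) - 10 ≡ 6. → (7, 6)
5P: (7, 6) + (6, 11). λ = (11 - 6)/(6 - 7) ≡ 5/12 mod 13. 12⁻¹ ≡ 12 (mod 13) since 12·12 = 144 ≡ 1, so λ ≡ 8.
  x = λ² - 7 - 6 = 64 - 13 ≡ 12; y = λ·(7 - 12) - 6 ≡ 6. → (12, 6)
6P: (12, 6) + (6, 11). λ = (11 - 6)/(6 - 12) ≡ 5/7 mod 13. 7⁻¹ ≡ 2 (mod 13) since 7·2 = 14 ≡ 1, so λ ≡ 10.
  x = λ² - 12 - 6 = 100 - 18 ≡ 4; y = λ·(12 - 4) - 6 ≡ 9. → (4, 9)
7P: (4, 9) + (6, 11). λ = (11 - 9)/(6 - 4) ≡ 2/2 mod 13. 2⁻¹ ≡ 7 (mod 13) since 2·7 = 14 ≡ 1, so λ ≡ 1.
  x = λ² - 4 - 6 = 1 - 10 ≡ 4; y = λ·(4 - 4) - 9 ≡ 4. → (4, 4)
8P: (4, 4) + (6, 11). λ = (11 - 4)/(6 - 4) ≡ 7/2 mod 13. 2⁻¹ ≡ 7 (mod 13) since 2·7 = 14 ≡ 1, so λ ≡ 10.
  x = λ² - 4 - 6 = 100 - 10 ≡ 12; y = λ·(4 - 12) - 4 ≡ 7. → (12, 7)
9P: (12, 7) + (6, 11). λ = (11 - 7)/(6 - 12) ≡ 4/7 mod 13. 7⁻¹ ≡ 2 (mod 13) since 7·2 = 14 ≡ 1, so λ ≡ 8.
  x = λ² - 12 - 6 = 64 - 18 ≡ 7; y = λ·(12 - 7) - 7 ≡ 7. → (7, 7)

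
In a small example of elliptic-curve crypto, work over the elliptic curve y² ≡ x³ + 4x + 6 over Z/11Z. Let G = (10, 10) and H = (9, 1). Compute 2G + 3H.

First 2G:
Repeated addition: build up to 2G.
2G: tangent at (10, 10): λ = (3·10² + 4)/(2·10) ≡ 7/9. 9⁻¹ ≡ 5 (mod 11), so λ ≡ 7·5 ≡ 2.
  x = λ² - 10 - 10 = 4 - 20 ≡ 6; y = λ·(10 - 6) - 10 ≡ 9. → (6, 9)
2G = (6, 9).
Next 3H:
Repeated addition: build up to 3H.
2H: tangent at (9, 1): λ = (3·9² + 4)/(2·1) ≡ 5/2. 2⁻¹ ≡ 6 (mod 11), so λ ≡ 5·6 ≡ 8.
  x = λ² - 9 - 9 = 64 - 18 ≡ 2; y = λ·(9 - 2) - 1 ≡ 0. → (2, 0)
3H: (2, 0) + (9, 1). λ = (1 - 0)/(9 - 2) ≡ 1/7 mod 11. 7⁻¹ ≡ 8 (mod 11), so λ ≡ 8.
  x = λ² - 2 - 9 = 64 - 11 ≡ 9; y = λ·(2 - 9) - 0 ≡ 10. → (9, 10)
3H = (9, 10).
Finally 2G + 3H:
(6, 9) + (9, 10). λ = (10 - 9)/(9 - 6) ≡ 1/3 mod 11. 3⁻¹ ≡ 4 (mod 11), so λ ≡ 4.
  x = λ² - 6 - 9 = 16 - 15 ≡ 1; y = λ·(6 - 1) - 9 ≡ 0. → (1, 0)

(1, 0)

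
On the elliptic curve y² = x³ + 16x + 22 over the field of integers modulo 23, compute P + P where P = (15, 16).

tangent at (15, 16): λ = (3·15² + 16)/(2·16) ≡ 1/9. 9⁻¹ ≡ 18 (mod 23), so λ ≡ 1·18 ≡ 18.
  x = λ² - 15 - 15 = 324 - 30 ≡ 18; y = λ·(15 - 18) - 16 ≡ 22. → (18, 22)

(18, 22)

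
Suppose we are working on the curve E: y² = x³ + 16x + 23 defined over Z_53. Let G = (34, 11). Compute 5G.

Double-and-add on 5 = (101)₂. Start with G = (34, 11) for the leading 1-bit.
double: tangent at (34, 11): λ = (3·34² + 16)/(2·11) ≡ 39/22. 22⁻¹ ≡ 41 (mod 53) since 22·41 = 902 ≡ 1, so λ ≡ 39·41 ≡ 9.
  x = λ² - 34 - 34 = 81 - 68 ≡ 13; y = λ·(34 - 13) - 11 ≡ 19. → (13, 19)
double: tangent at (13, 19): λ = (3·13² + 16)/(2·19) ≡ 46/38. 38⁻¹ ≡ 7 (mod 53), so λ ≡ 46·7 ≡ 4.
  x = λ² - 13 - 13 = 16 - 26 ≡ 43; y = λ·(13 - 43) - 19 ≡ 20. → (43, 20)
add G: (43, 20) + (34, 11). λ = (11 - 20)/(34 - 43) ≡ 44/44 mod 53. 44⁻¹ ≡ 47 (mod 53) since 44·47 = 2068 ≡ 1, so λ ≡ 1.
  x = λ² - 43 - 34 = 1 - 77 ≡ 30; y = λ·(43 - 30) - 20 ≡ 46. → (30, 46)

(30, 46)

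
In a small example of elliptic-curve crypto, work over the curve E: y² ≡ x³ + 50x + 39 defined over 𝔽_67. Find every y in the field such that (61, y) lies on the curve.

x³ + 50x + 39 = 230070 ≡ 59 (mod 67).
Square roots of 59 mod 67: 27 and 40 (since 27² = 729 ≡ 59).

27, 40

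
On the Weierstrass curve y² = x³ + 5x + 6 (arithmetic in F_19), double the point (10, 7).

tangent at (10, 7): λ = (3·10² + 5)/(2·7) ≡ 1/14. 14⁻¹ ≡ 15 (mod 19) since 14·15 = 210 ≡ 1, so λ ≡ 1·15 ≡ 15.
  x = λ² - 10 - 10 = 225 - 20 ≡ 15; y = λ·(10 - 15) - 7 ≡ 13. → (15, 13)

(15, 13)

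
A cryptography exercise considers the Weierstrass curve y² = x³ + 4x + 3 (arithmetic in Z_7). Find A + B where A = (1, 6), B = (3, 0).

(5, 6)

(1, 6) + (3, 0). λ = (0 - 6)/(3 - 1) ≡ 1/2 mod 7. 2⁻¹ ≡ 4 (mod 7) since 2·4 = 8 ≡ 1, so λ ≡ 4.
  x = λ² - 1 - 3 = 16 - 4 ≡ 5; y = λ·(1 - 5) - 6 ≡ 6. → (5, 6)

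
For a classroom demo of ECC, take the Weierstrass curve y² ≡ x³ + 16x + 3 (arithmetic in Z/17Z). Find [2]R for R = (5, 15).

(5, 2)

tangent at (5, 15): λ = (3·5² + 16)/(2·15) ≡ 6/13. 13⁻¹ ≡ 4 (mod 17), so λ ≡ 6·4 ≡ 7.
  x = λ² - 5 - 5 = 49 - 10 ≡ 5; y = λ·(5 - 5) - 15 ≡ 2. → (5, 2)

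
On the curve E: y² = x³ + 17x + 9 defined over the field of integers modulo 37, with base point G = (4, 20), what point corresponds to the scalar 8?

Repeated addition: build up to 8G.
2G: tangent at (4, 20): λ = (3·4² + 17)/(2·20) ≡ 28/3. 3⁻¹ ≡ 25 (mod 37) since 3·25 = 75 ≡ 1, so λ ≡ 28·25 ≡ 34.
  x = λ² - 4 - 4 = 1156 - 8 ≡ 1; y = λ·(4 - 1) - 20 ≡ 8. → (1, 8)
3G: (1, 8) + (4, 20). λ = (20 - 8)/(4 - 1) ≡ 12/3 mod 37. 3⁻¹ ≡ 25 (mod 37), so λ ≡ 4.
  x = λ² - 1 - 4 = 16 - 5 ≡ 11; y = λ·(1 - 11) - 8 ≡ 26. → (11, 26)
4G: (11, 26) + (4, 20). λ = (20 - 26)/(4 - 11) ≡ 31/30 mod 37. 30⁻¹ ≡ 21 (mod 37), so λ ≡ 22.
  x = λ² - 11 - 4 = 484 - 15 ≡ 25; y = λ·(11 - 25) - 26 ≡ 36. → (25, 36)
5G: (25, 36) + (4, 20). λ = (20 - 36)/(4 - 25) ≡ 21/16 mod 37. 16⁻¹ ≡ 7 (mod 37) since 16·7 = 112 ≡ 1, so λ ≡ 36.
  x = λ² - 25 - 4 = 1296 - 29 ≡ 9; y = λ·(25 - 9) - 36 ≡ 22. → (9, 22)
6G: (9, 22) + (4, 20). λ = (20 - 22)/(4 - 9) ≡ 35/32 mod 37. 32⁻¹ ≡ 22 (mod 37), so λ ≡ 30.
  x = λ² - 9 - 4 = 900 - 13 ≡ 36; y = λ·(9 - 36) - 22 ≡ 19. → (36, 19)
7G: (36, 19) + (4, 20). λ = (20 - 19)/(4 - 36) ≡ 1/5 mod 37. 5⁻¹ ≡ 15 (mod 37) since 5·15 = 75 ≡ 1, so λ ≡ 15.
  x = λ² - 36 - 4 = 225 - 40 ≡ 0; y = λ·(36 - 0) - 19 ≡ 3. → (0, 3)
8G: (0, 3) + (4, 20). λ = (20 - 3)/(4 - 0) ≡ 17/4 mod 37. 4⁻¹ ≡ 28 (mod 37), so λ ≡ 32.
  x = λ² - 0 - 4 = 1024 - 4 ≡ 21; y = λ·(0 - 21) - 3 ≡ 28. → (21, 28)

(21, 28)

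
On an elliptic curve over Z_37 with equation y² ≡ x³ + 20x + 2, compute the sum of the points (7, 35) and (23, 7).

(7, 35) + (23, 7). λ = (7 - 35)/(23 - 7) ≡ 9/16 mod 37. 16⁻¹ ≡ 7 (mod 37) since 16·7 = 112 ≡ 1, so λ ≡ 26.
  x = λ² - 7 - 23 = 676 - 30 ≡ 17; y = λ·(7 - 17) - 35 ≡ 1. → (17, 1)

(17, 1)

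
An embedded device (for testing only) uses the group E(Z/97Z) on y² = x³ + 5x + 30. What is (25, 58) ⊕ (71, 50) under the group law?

(25, 58) + (71, 50). λ = (50 - 58)/(71 - 25) ≡ 89/46 mod 97. 46⁻¹ ≡ 19 (mod 97), so λ ≡ 42.
  x = λ² - 25 - 71 = 1764 - 96 ≡ 19; y = λ·(25 - 19) - 58 ≡ 0. → (19, 0)

(19, 0)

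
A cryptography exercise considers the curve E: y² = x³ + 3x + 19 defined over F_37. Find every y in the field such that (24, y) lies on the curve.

x³ + 3x + 19 = 13915 ≡ 3 (mod 37).
Square roots of 3 mod 37: 15 and 22 (since 15² = 225 ≡ 3).

15, 22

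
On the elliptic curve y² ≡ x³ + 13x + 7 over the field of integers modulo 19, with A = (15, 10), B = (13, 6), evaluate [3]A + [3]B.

First 3A:
Repeated addition: build up to 3A.
2A: tangent at (15, 10): λ = (3·15² + 13)/(2·10) ≡ 4/1. 1⁻¹ ≡ 1 (mod 19) since 1·1 = 1 ≡ 1, so λ ≡ 4·1 ≡ 4.
  x = λ² - 15 - 15 = 16 - 30 ≡ 5; y = λ·(15 - 5) - 10 ≡ 11. → (5, 11)
3A: (5, 11) + (15, 10). λ = (10 - 11)/(15 - 5) ≡ 18/10 mod 19. 10⁻¹ ≡ 2 (mod 19), so λ ≡ 17.
  x = λ² - 5 - 15 = 289 - 20 ≡ 3; y = λ·(5 - 3) - 11 ≡ 4. → (3, 4)
3A = (3, 4).
Next 3B:
Repeated addition: build up to 3B.
2B: tangent at (13, 6): λ = (3·13² + 13)/(2·6) ≡ 7/12. 12⁻¹ ≡ 8 (mod 19), so λ ≡ 7·8 ≡ 18.
  x = λ² - 13 - 13 = 324 - 26 ≡ 13; y = λ·(13 - 13) - 6 ≡ 13. → (13, 13)
3B: (13, 13) + (13, 6): same x and y₁ ≡ -y₂, so the sum is ∞.
3B = ∞.
Finally 3A + 3B:
(3, 4) + ∞ = (3, 4) (identity).

(3, 4)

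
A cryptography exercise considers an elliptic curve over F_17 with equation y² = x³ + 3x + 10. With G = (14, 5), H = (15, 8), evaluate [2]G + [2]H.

First 2G:
Repeated addition: build up to 2G.
2G: tangent at (14, 5): λ = (3·14² + 3)/(2·5) ≡ 13/10. 10⁻¹ ≡ 12 (mod 17) since 10·12 = 120 ≡ 1, so λ ≡ 13·12 ≡ 3.
  x = λ² - 14 - 14 = 9 - 28 ≡ 15; y = λ·(14 - 15) - 5 ≡ 9. → (15, 9)
2G = (15, 9).
Next 2H:
Repeated addition: build up to 2H.
2H: tangent at (15, 8): λ = (3·15² + 3)/(2·8) ≡ 15/16. 16⁻¹ ≡ 16 (mod 17), so λ ≡ 15·16 ≡ 2.
  x = λ² - 15 - 15 = 4 - 30 ≡ 8; y = λ·(15 - 8) - 8 ≡ 6. → (8, 6)
2H = (8, 6).
Finally 2G + 2H:
(15, 9) + (8, 6). λ = (6 - 9)/(8 - 15) ≡ 14/10 mod 17. 10⁻¹ ≡ 12 (mod 17), so λ ≡ 15.
  x = λ² - 15 - 8 = 225 - 23 ≡ 15; y = λ·(15 - 15) - 9 ≡ 8. → (15, 8)

(15, 8)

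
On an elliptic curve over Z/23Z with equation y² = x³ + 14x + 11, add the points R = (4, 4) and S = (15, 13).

(6, 9)

(4, 4) + (15, 13). λ = (13 - 4)/(15 - 4) ≡ 9/11 mod 23. 11⁻¹ ≡ 21 (mod 23), so λ ≡ 5.
  x = λ² - 4 - 15 = 25 - 19 ≡ 6; y = λ·(4 - 6) - 4 ≡ 9. → (6, 9)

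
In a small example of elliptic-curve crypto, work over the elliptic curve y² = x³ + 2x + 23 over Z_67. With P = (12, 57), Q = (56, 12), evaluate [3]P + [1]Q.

(46, 10)

First 3P:
Repeated addition: build up to 3P.
2P: tangent at (12, 57): λ = (3·12² + 2)/(2·57) ≡ 32/47. 47⁻¹ ≡ 10 (mod 67), so λ ≡ 32·10 ≡ 52.
  x = λ² - 12 - 12 = 2704 - 24 ≡ 0; y = λ·(12 - 0) - 57 ≡ 31. → (0, 31)
3P: (0, 31) + (12, 57). λ = (57 - 31)/(12 - 0) ≡ 26/12 mod 67. 12⁻¹ ≡ 28 (mod 67) since 12·28 = 336 ≡ 1, so λ ≡ 58.
  x = λ² - 0 - 12 = 3364 - 12 ≡ 2; y = λ·(0 - 2) - 31 ≡ 54. → (2, 54)
3P = (2, 54).
Finally 3P + Q:
(2, 54) + (56, 12). λ = (12 - 54)/(56 - 2) ≡ 25/54 mod 67. 54⁻¹ ≡ 36 (mod 67) since 54·36 = 1944 ≡ 1, so λ ≡ 29.
  x = λ² - 2 - 56 = 841 - 58 ≡ 46; y = λ·(2 - 46) - 54 ≡ 10. → (46, 10)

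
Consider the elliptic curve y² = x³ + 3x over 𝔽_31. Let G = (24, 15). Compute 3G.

Repeated addition: build up to 3G.
2G: tangent at (24, 15): λ = (3·24² + 3)/(2·15) ≡ 26/30. 30⁻¹ ≡ 30 (mod 31), so λ ≡ 26·30 ≡ 5.
  x = λ² - 24 - 24 = 25 - 48 ≡ 8; y = λ·(24 - 8) - 15 ≡ 3. → (8, 3)
3G: (8, 3) + (24, 15). λ = (15 - 3)/(24 - 8) ≡ 12/16 mod 31. 16⁻¹ ≡ 2 (mod 31), so λ ≡ 24.
  x = λ² - 8 - 24 = 576 - 32 ≡ 17; y = λ·(8 - 17) - 3 ≡ 29. → (17, 29)

(17, 29)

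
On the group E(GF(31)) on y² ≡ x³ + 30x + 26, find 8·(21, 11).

(25, 23)

Write Q = (21, 11).
Double-and-add on 8 = (1000)₂. Start with Q = (21, 11) for the leading 1-bit.
double: tangent at (21, 11): λ = (3·21² + 30)/(2·11) ≡ 20/22. 22⁻¹ ≡ 24 (mod 31), so λ ≡ 20·24 ≡ 15.
  x = λ² - 21 - 21 = 225 - 42 ≡ 28; y = λ·(21 - 28) - 11 ≡ 8. → (28, 8)
double: tangent at (28, 8): λ = (3·28² + 30)/(2·8) ≡ 26/16. 16⁻¹ ≡ 2 (mod 31) since 16·2 = 32 ≡ 1, so λ ≡ 26·2 ≡ 21.
  x = λ² - 28 - 28 = 441 - 56 ≡ 13; y = λ·(28 - 13) - 8 ≡ 28. → (13, 28)
double: tangent at (13, 28): λ = (3·13² + 30)/(2·28) ≡ 10/25. 25⁻¹ ≡ 5 (mod 31), so λ ≡ 10·5 ≡ 19.
  x = λ² - 13 - 13 = 361 - 26 ≡ 25; y = λ·(13 - 25) - 28 ≡ 23. → (25, 23)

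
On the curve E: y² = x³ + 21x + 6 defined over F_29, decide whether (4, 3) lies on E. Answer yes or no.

yes

y² = 3² ≡ 9; x³ + 21x + 6 = 154 ≡ 9 (mod 29). 9 = 9.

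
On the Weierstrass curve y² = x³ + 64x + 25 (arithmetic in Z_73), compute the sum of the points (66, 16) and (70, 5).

(13, 39)

(66, 16) + (70, 5). λ = (5 - 16)/(70 - 66) ≡ 62/4 mod 73. 4⁻¹ ≡ 55 (mod 73), so λ ≡ 52.
  x = λ² - 66 - 70 = 2704 - 136 ≡ 13; y = λ·(66 - 13) - 16 ≡ 39. → (13, 39)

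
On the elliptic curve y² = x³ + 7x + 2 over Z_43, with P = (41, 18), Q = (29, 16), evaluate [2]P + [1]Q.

(21, 6)

First 2P:
Repeated addition: build up to 2P.
2P: tangent at (41, 18): λ = (3·41² + 7)/(2·18) ≡ 19/36. 36⁻¹ ≡ 6 (mod 43), so λ ≡ 19·6 ≡ 28.
  x = λ² - 41 - 41 = 784 - 82 ≡ 14; y = λ·(41 - 14) - 18 ≡ 7. → (14, 7)
2P = (14, 7).
Finally 2P + Q:
(14, 7) + (29, 16). λ = (16 - 7)/(29 - 14) ≡ 9/15 mod 43. 15⁻¹ ≡ 23 (mod 43) since 15·23 = 345 ≡ 1, so λ ≡ 35.
  x = λ² - 14 - 29 = 1225 - 43 ≡ 21; y = λ·(14 - 21) - 7 ≡ 6. → (21, 6)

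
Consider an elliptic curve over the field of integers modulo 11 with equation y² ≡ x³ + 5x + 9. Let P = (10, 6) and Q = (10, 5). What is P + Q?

O

The two points share x = 10 and their y-coordinates satisfy 6 + 5 ≡ 0 (mod 11), so they are inverses. Their sum is the point at infinity.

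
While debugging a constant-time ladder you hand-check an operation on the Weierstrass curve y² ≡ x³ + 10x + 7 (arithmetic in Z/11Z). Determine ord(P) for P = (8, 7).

2P: tangent at (8, 7): λ = (3·8² + 10)/(2·7) ≡ 4/3. 3⁻¹ ≡ 4 (mod 11), so λ ≡ 4·4 ≡ 5.
  x = λ² - 8 - 8 = 25 - 16 ≡ 9; y = λ·(8 - 9) - 7 ≡ 10. → (9, 10)
3P: (9, 10) + (8, 7). λ = (7 - 10)/(8 - 9) ≡ 8/10 mod 11. 10⁻¹ ≡ 10 (mod 11), so λ ≡ 3.
  x = λ² - 9 - 8 = 9 - 17 ≡ 3; y = λ·(9 - 3) - 10 ≡ 8. → (3, 8)
4P: (3, 8) + (8, 7). λ = (7 - 8)/(8 - 3) ≡ 10/5 mod 11. 5⁻¹ ≡ 9 (mod 11), so λ ≡ 2.
  x = λ² - 3 - 8 = 4 - 11 ≡ 4; y = λ·(3 - 4) - 8 ≡ 1. → (4, 1)
5P: (4, 1) + (8, 7). λ = (7 - 1)/(8 - 4) ≡ 6/4 mod 11. 4⁻¹ ≡ 3 (mod 11), so λ ≡ 7.
  x = λ² - 4 - 8 = 49 - 12 ≡ 4; y = λ·(4 - 4) - 1 ≡ 10. → (4, 10)
6P: (4, 10) + (8, 7). λ = (7 - 10)/(8 - 4) ≡ 8/4 mod 11. 4⁻¹ ≡ 3 (mod 11), so λ ≡ 2.
  x = λ² - 4 - 8 = 4 - 12 ≡ 3; y = λ·(4 - 3) - 10 ≡ 3. → (3, 3)
7P: (3, 3) + (8, 7). λ = (7 - 3)/(8 - 3) ≡ 4/5 mod 11. 5⁻¹ ≡ 9 (mod 11) since 5·9 = 45 ≡ 1, so λ ≡ 3.
  x = λ² - 3 - 8 = 9 - 11 ≡ 9; y = λ·(3 - 9) - 3 ≡ 1. → (9, 1)
8P: (9, 1) + (8, 7). λ = (7 - 1)/(8 - 9) ≡ 6/10 mod 11. 10⁻¹ ≡ 10 (mod 11), so λ ≡ 5.
  x = λ² - 9 - 8 = 25 - 17 ≡ 8; y = λ·(9 - 8) - 1 ≡ 4. → (8, 4)
9P: (8, 4) + (8, 7): same x and y₁ ≡ -y₂, so the sum is O.
9P = O, so the order is 9.

9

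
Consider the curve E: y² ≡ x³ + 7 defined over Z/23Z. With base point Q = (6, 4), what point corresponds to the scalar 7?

(6, 19)

Repeated addition: build up to 7Q.
2Q: tangent at (6, 4): λ = (3·6² + 0)/(2·4) ≡ 16/8. 8⁻¹ ≡ 3 (mod 23) since 8·3 = 24 ≡ 1, so λ ≡ 16·3 ≡ 2.
  x = λ² - 6 - 6 = 4 - 12 ≡ 15; y = λ·(6 - 15) - 4 ≡ 1. → (15, 1)
3Q: (15, 1) + (6, 4). λ = (4 - 1)/(6 - 15) ≡ 3/14 mod 23. 14⁻¹ ≡ 5 (mod 23), so λ ≡ 15.
  x = λ² - 15 - 6 = 225 - 21 ≡ 20; y = λ·(15 - 20) - 1 ≡ 16. → (20, 16)
4Q: (20, 16) + (6, 4). λ = (4 - 16)/(6 - 20) ≡ 11/9 mod 23. 9⁻¹ ≡ 18 (mod 23) since 9·18 = 162 ≡ 1, so λ ≡ 14.
  x = λ² - 20 - 6 = 196 - 26 ≡ 9; y = λ·(20 - 9) - 16 ≡ 0. → (9, 0)
5Q: (9, 0) + (6, 4). λ = (4 - 0)/(6 - 9) ≡ 4/20 mod 23. 20⁻¹ ≡ 15 (mod 23), so λ ≡ 14.
  x = λ² - 9 - 6 = 196 - 15 ≡ 20; y = λ·(9 - 20) - 0 ≡ 7. → (20, 7)
6Q: (20, 7) + (6, 4). λ = (4 - 7)/(6 - 20) ≡ 20/9 mod 23. 9⁻¹ ≡ 18 (mod 23), so λ ≡ 15.
  x = λ² - 20 - 6 = 225 - 26 ≡ 15; y = λ·(20 - 15) - 7 ≡ 22. → (15, 22)
7Q: (15, 22) + (6, 4). λ = (4 - 22)/(6 - 15) ≡ 5/14 mod 23. 14⁻¹ ≡ 5 (mod 23) since 14·5 = 70 ≡ 1, so λ ≡ 2.
  x = λ² - 15 - 6 = 4 - 21 ≡ 6; y = λ·(15 - 6) - 22 ≡ 19. → (6, 19)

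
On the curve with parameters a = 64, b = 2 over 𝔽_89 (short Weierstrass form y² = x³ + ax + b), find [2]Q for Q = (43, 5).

(53, 80)

tangent at (43, 5): λ = (3·43² + 64)/(2·5) ≡ 4/10. 10⁻¹ ≡ 9 (mod 89), so λ ≡ 4·9 ≡ 36.
  x = λ² - 43 - 43 = 1296 - 86 ≡ 53; y = λ·(43 - 53) - 5 ≡ 80. → (53, 80)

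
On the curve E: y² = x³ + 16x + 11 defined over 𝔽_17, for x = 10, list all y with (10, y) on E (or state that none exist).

x³ + 16x + 11 = 1171 ≡ 15 (mod 17).
Square roots of 15 mod 17: 7 and 10 (since 7² = 49 ≡ 15).

7, 10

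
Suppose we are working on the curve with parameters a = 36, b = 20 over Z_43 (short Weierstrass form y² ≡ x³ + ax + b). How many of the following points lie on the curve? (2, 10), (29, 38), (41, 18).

1

(2, 10): 10² ≡ 14, rhs ≡ 14 → on.
(29, 38): 38² ≡ 25, rhs ≡ 40 → off.
(41, 18): 18² ≡ 23, rhs ≡ 26 → off.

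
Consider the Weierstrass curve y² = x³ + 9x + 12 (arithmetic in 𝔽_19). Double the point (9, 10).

(7, 0)

tangent at (9, 10): λ = (3·9² + 9)/(2·10) ≡ 5/1. 1⁻¹ ≡ 1 (mod 19) since 1·1 = 1 ≡ 1, so λ ≡ 5·1 ≡ 5.
  x = λ² - 9 - 9 = 25 - 18 ≡ 7; y = λ·(9 - 7) - 10 ≡ 0. → (7, 0)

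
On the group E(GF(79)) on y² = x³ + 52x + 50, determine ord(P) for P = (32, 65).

2P: tangent at (32, 65): λ = (3·32² + 52)/(2·65) ≡ 43/51. 51⁻¹ ≡ 31 (mod 79) since 51·31 = 1581 ≡ 1, so λ ≡ 43·31 ≡ 69.
  x = λ² - 32 - 32 = 4761 - 64 ≡ 36; y = λ·(32 - 36) - 65 ≡ 54. → (36, 54)
3P: (36, 54) + (32, 65). λ = (65 - 54)/(32 - 36) ≡ 11/75 mod 79. 75⁻¹ ≡ 59 (mod 79) since 75·59 = 4425 ≡ 1, so λ ≡ 17.
  x = λ² - 36 - 32 = 289 - 68 ≡ 63; y = λ·(36 - 63) - 54 ≡ 40. → (63, 40)
4P: (63, 40) + (32, 65). λ = (65 - 40)/(32 - 63) ≡ 25/48 mod 79. 48⁻¹ ≡ 28 (mod 79) since 48·28 = 1344 ≡ 1, so λ ≡ 68.
  x = λ² - 63 - 32 = 4624 - 95 ≡ 26; y = λ·(63 - 26) - 40 ≡ 27. → (26, 27)
5P: (26, 27) + (32, 65). λ = (65 - 27)/(32 - 26) ≡ 38/6 mod 79. 6⁻¹ ≡ 66 (mod 79) since 6·66 = 396 ≡ 1, so λ ≡ 59.
  x = λ² - 26 - 32 = 3481 - 58 ≡ 26; y = λ·(26 - 26) - 27 ≡ 52. → (26, 52)
6P: (26, 52) + (32, 65). λ = (65 - 52)/(32 - 26) ≡ 13/6 mod 79. 6⁻¹ ≡ 66 (mod 79), so λ ≡ 68.
  x = λ² - 26 - 32 = 4624 - 58 ≡ 63; y = λ·(26 - 63) - 52 ≡ 39. → (63, 39)
7P: (63, 39) + (32, 65). λ = (65 - 39)/(32 - 63) ≡ 26/48 mod 79. 48⁻¹ ≡ 28 (mod 79), so λ ≡ 17.
  x = λ² - 63 - 32 = 289 - 95 ≡ 36; y = λ·(63 - 36) - 39 ≡ 25. → (36, 25)
8P: (36, 25) + (32, 65). λ = (65 - 25)/(32 - 36) ≡ 40/75 mod 79. 75⁻¹ ≡ 59 (mod 79) since 75·59 = 4425 ≡ 1, so λ ≡ 69.
  x = λ² - 36 - 32 = 4761 - 68 ≡ 32; y = λ·(36 - 32) - 25 ≡ 14. → (32, 14)
9P: (32, 14) + (32, 65): same x and y₁ ≡ -y₂, so the sum is the point at infinity.
9P = the point at infinity, so the order is 9.

9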